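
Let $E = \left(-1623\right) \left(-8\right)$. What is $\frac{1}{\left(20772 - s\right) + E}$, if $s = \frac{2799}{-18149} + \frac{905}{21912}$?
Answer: $\frac{397680888}{13424160962171} \approx 2.9624 \cdot 10^{-5}$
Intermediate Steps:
$s = - \frac{44906843}{397680888}$ ($s = 2799 \left(- \frac{1}{18149}\right) + 905 \cdot \frac{1}{21912} = - \frac{2799}{18149} + \frac{905}{21912} = - \frac{44906843}{397680888} \approx -0.11292$)
$E = 12984$
$\frac{1}{\left(20772 - s\right) + E} = \frac{1}{\left(20772 - - \frac{44906843}{397680888}\right) + 12984} = \frac{1}{\left(20772 + \frac{44906843}{397680888}\right) + 12984} = \frac{1}{\frac{8260672312379}{397680888} + 12984} = \frac{1}{\frac{13424160962171}{397680888}} = \frac{397680888}{13424160962171}$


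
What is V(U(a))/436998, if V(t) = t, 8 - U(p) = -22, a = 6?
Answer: 5/72833 ≈ 6.8650e-5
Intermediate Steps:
U(p) = 30 (U(p) = 8 - 1*(-22) = 8 + 22 = 30)
V(U(a))/436998 = 30/436998 = 30*(1/436998) = 5/72833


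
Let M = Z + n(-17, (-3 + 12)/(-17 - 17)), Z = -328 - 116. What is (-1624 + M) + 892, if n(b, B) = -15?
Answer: -1191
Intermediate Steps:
Z = -444
M = -459 (M = -444 - 15 = -459)
(-1624 + M) + 892 = (-1624 - 459) + 892 = -2083 + 892 = -1191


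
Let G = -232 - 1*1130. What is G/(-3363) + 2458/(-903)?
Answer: -2345456/1012263 ≈ -2.3170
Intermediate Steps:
G = -1362 (G = -232 - 1130 = -1362)
G/(-3363) + 2458/(-903) = -1362/(-3363) + 2458/(-903) = -1362*(-1/3363) + 2458*(-1/903) = 454/1121 - 2458/903 = -2345456/1012263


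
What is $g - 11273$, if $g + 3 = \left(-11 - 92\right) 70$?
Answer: $-18486$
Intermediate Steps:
$g = -7213$ ($g = -3 + \left(-11 - 92\right) 70 = -3 - 7210 = -7213$)
$g - 11273 = -7213 - 11273 = -18486$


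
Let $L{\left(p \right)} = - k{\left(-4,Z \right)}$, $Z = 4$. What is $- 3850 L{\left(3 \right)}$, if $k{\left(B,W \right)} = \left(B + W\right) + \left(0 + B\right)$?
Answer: $-15400$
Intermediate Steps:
$k{\left(B,W \right)} = W + 2 B$ ($k{\left(B,W \right)} = \left(B + W\right) + B = W + 2 B$)
$L{\left(p \right)} = 4$ ($L{\left(p \right)} = - (4 + 2 \left(-4\right)) = - (4 - 8) = \left(-1\right) \left(-4\right) = 4$)
$- 3850 L{\left(3 \right)} = \left(-3850\right) 4 = -15400$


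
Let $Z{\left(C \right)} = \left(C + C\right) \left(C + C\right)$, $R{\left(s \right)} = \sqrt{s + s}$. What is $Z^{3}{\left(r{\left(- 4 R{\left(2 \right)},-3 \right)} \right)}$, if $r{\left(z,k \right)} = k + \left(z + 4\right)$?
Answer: $7529536$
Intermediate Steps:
$R{\left(s \right)} = \sqrt{2} \sqrt{s}$ ($R{\left(s \right)} = \sqrt{2 s} = \sqrt{2} \sqrt{s}$)
$r{\left(z,k \right)} = 4 + k + z$ ($r{\left(z,k \right)} = k + \left(4 + z\right) = 4 + k + z$)
$Z{\left(C \right)} = 4 C^{2}$ ($Z{\left(C \right)} = 2 C 2 C = 4 C^{2}$)
$Z^{3}{\left(r{\left(- 4 R{\left(2 \right)},-3 \right)} \right)} = \left(4 \left(4 - 3 - 4 \sqrt{2} \sqrt{2}\right)^{2}\right)^{3} = \left(4 \left(4 - 3 - 8\right)^{2}\right)^{3} = \left(4 \left(-7\right)^{2}\right)^{3} = \left(4 \cdot 49\right)^{3} = 196^{3} = 7529536$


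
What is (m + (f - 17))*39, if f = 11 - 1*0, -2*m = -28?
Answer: 312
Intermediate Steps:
m = 14 (m = -1/2*(-28) = 14)
f = 11 (f = 11 + 0 = 11)
(m + (f - 17))*39 = (14 + (11 - 17))*39 = (14 - 6)*39 = 8*39 = 312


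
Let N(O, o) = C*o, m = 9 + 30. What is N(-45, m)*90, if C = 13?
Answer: 45630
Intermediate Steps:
m = 39
N(O, o) = 13*o
N(-45, m)*90 = (13*39)*90 = 507*90 = 45630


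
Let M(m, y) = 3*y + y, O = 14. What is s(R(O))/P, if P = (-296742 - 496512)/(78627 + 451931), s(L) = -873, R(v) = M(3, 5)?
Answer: 11028027/18887 ≈ 583.90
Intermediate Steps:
M(m, y) = 4*y
R(v) = 20 (R(v) = 4*5 = 20)
P = -56661/37897 (P = -793254/530558 = -793254*1/530558 = -56661/37897 ≈ -1.4951)
s(R(O))/P = -873/(-56661/37897) = -873*(-37897/56661) = 11028027/18887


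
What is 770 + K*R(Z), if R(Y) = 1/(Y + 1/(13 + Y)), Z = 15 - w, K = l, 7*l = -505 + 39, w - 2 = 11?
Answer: 160100/217 ≈ 737.79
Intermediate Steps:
w = 13 (w = 2 + 11 = 13)
l = -466/7 (l = (-505 + 39)/7 = (⅐)*(-466) = -466/7 ≈ -66.571)
K = -466/7 ≈ -66.571
Z = 2 (Z = 15 - 1*13 = 15 - 13 = 2)
770 + K*R(Z) = 770 - 466*(13 + 2)/(7*(1 + 2² + 13*2)) = 770 - 466*15/(7*(1 + 4 + 26)) = 770 - 466*15/(7*31) = 770 - 466*15/217 = 770 - 466/7*15/31 = 770 - 6990/217 = 160100/217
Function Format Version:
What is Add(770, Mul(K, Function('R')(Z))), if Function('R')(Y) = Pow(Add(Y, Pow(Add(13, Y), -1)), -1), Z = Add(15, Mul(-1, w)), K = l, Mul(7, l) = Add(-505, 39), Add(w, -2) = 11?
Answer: Rational(160100, 217) ≈ 737.79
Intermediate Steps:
w = 13 (w = Add(2, 11) = 13)
l = Rational(-466, 7) (l = Mul(Rational(1, 7), Add(-505, 39)) = Mul(Rational(1, 7), -466) = Rational(-466, 7) ≈ -66.571)
K = Rational(-466, 7) ≈ -66.571
Z = 2 (Z = Add(15, Mul(-1, 13)) = Add(15, -13) = 2)
Add(770, Mul(K, Function('R')(Z))) = Add(770, Mul(Rational(-466, 7), Mul(Pow(Add(1, Pow(2, 2), Mul(13, 2)), -1), Add(13, 2)))) = Add(770, Mul(Rational(-466, 7), Mul(Pow(Add(1, 4, 26), -1), 15))) = Add(770, Mul(Rational(-466, 7), Mul(Pow(31, -1), 15))) = Add(770, Mul(Rational(-466, 7), Mul(Rational(1, 31), 15))) = Add(770, Mul(Rational(-466, 7), Rational(15, 31))) = Add(770, Rational(-6990, 217)) = Rational(160100, 217)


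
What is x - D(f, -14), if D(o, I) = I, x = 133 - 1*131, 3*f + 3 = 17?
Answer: 16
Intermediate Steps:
f = 14/3 (f = -1 + (⅓)*17 = -1 + 17/3 = 14/3 ≈ 4.6667)
x = 2 (x = 133 - 131 = 2)
x - D(f, -14) = 2 - 1*(-14) = 2 + 14 = 16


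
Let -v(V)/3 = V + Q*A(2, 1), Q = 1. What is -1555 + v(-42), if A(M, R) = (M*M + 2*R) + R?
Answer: -1450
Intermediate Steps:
A(M, R) = M² + 3*R (A(M, R) = (M² + 2*R) + R = M² + 3*R)
v(V) = -21 - 3*V (v(V) = -3*(V + 1*(2² + 3*1)) = -3*(V + 1*(4 + 3)) = -3*(V + 1*7) = -3*(V + 7) = -3*(7 + V) = -21 - 3*V)
-1555 + v(-42) = -1555 + (-21 - 3*(-42)) = -1555 + (-21 + 126) = -1555 + 105 = -1450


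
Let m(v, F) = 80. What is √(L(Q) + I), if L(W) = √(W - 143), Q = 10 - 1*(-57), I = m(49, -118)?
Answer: √(80 + 2*I*√19) ≈ 8.9575 + 0.48662*I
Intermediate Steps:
I = 80
Q = 67 (Q = 10 + 57 = 67)
L(W) = √(-143 + W)
√(L(Q) + I) = √(√(-143 + 67) + 80) = √(√(-76) + 80) = √(2*I*√19 + 80) = √(80 + 2*I*√19)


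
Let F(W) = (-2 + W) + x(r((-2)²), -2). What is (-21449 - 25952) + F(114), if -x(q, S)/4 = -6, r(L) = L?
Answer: -47265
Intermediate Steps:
x(q, S) = 24 (x(q, S) = -4*(-6) = 24)
F(W) = 22 + W (F(W) = (-2 + W) + 24 = 22 + W)
(-21449 - 25952) + F(114) = (-21449 - 25952) + (22 + 114) = -47401 + 136 = -47265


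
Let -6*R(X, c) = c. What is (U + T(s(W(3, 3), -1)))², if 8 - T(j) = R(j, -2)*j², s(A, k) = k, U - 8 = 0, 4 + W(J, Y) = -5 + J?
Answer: 2209/9 ≈ 245.44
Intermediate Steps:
W(J, Y) = -9 + J (W(J, Y) = -4 + (-5 + J) = -9 + J)
U = 8 (U = 8 + 0 = 8)
R(X, c) = -c/6
T(j) = 8 - j²/3 (T(j) = 8 - (-⅙*(-2))*j² = 8 - j²/3)
(U + T(s(W(3, 3), -1)))² = (8 + (8 - ⅓*(-1)²))² = (8 + (8 - ⅓*1))² = (8 + (8 - ⅓))² = (8 + 23/3)² = (47/3)² = 2209/9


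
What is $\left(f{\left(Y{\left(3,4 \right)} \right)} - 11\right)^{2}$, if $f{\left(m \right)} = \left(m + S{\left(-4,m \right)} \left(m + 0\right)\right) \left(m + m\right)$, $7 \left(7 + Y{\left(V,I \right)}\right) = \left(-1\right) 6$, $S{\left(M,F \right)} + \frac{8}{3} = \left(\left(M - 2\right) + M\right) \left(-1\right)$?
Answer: $\frac{22390034689}{21609} \approx 1.0361 \cdot 10^{6}$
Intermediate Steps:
$S{\left(M,F \right)} = - \frac{2}{3} - 2 M$ ($S{\left(M,F \right)} = - \frac{8}{3} + \left(\left(M - 2\right) + M\right) \left(-1\right) = - \frac{8}{3} + \left(\left(-2 + M\right) + M\right) \left(-1\right) = - \frac{8}{3} + \left(-2 + 2 M\right) \left(-1\right) = - \frac{8}{3} - \left(-2 + 2 M\right) = - \frac{2}{3} - 2 M$)
$Y{\left(V,I \right)} = - \frac{55}{7}$ ($Y{\left(V,I \right)} = -7 + \frac{\left(-1\right) 6}{7} = -7 + \frac{1}{7} \left(-6\right) = -7 - \frac{6}{7} = - \frac{55}{7}$)
$f{\left(m \right)} = \frac{50 m^{2}}{3}$ ($f{\left(m \right)} = \left(m + \left(- \frac{2}{3} - -8\right) \left(m + 0\right)\right) \left(m + m\right) = \left(m + \left(- \frac{2}{3} + 8\right) m\right) 2 m = \left(m + \frac{22 m}{3}\right) 2 m = \frac{25 m}{3} \cdot 2 m = \frac{50 m^{2}}{3}$)
$\left(f{\left(Y{\left(3,4 \right)} \right)} - 11\right)^{2} = \left(\frac{50 \left(- \frac{55}{7}\right)^{2}}{3} - 11\right)^{2} = \left(\frac{50}{3} \cdot \frac{3025}{49} - 11\right)^{2} = \left(\frac{151250}{147} - 11\right)^{2} = \left(\frac{149633}{147}\right)^{2} = \frac{22390034689}{21609}$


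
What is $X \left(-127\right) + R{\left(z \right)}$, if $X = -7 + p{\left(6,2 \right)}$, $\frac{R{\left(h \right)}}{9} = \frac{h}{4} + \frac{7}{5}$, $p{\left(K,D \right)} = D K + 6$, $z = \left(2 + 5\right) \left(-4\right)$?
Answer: $- \frac{7237}{5} \approx -1447.4$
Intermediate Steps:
$z = -28$ ($z = 7 \left(-4\right) = -28$)
$p{\left(K,D \right)} = 6 + D K$
$R{\left(h \right)} = \frac{63}{5} + \frac{9 h}{4}$ ($R{\left(h \right)} = 9 \left(\frac{h}{4} + \frac{7}{5}\right) = 9 \left(\frac{7}{5} + \frac{h}{4}\right) = \frac{63}{5} + \frac{9 h}{4}$)
$X = 11$ ($X = -7 + \left(6 + 2 \cdot 6\right) = -7 + \left(6 + 12\right) = -7 + 18 = 11$)
$X \left(-127\right) + R{\left(z \right)} = 11 \left(-127\right) + \left(\frac{63}{5} + \frac{9}{4} \left(-28\right)\right) = -1397 + \left(\frac{63}{5} - 63\right) = -1397 - \frac{252}{5} = - \frac{7237}{5}$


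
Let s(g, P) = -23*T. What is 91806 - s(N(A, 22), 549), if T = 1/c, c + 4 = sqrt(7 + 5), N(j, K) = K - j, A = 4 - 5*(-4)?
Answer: 91783 - 23*sqrt(3)/2 ≈ 91763.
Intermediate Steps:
A = 24 (A = 4 + 20 = 24)
c = -4 + 2*sqrt(3) (c = -4 + sqrt(7 + 5) = -4 + sqrt(12) = -4 + 2*sqrt(3) ≈ -0.53590)
T = 1/(-4 + 2*sqrt(3)) ≈ -1.8660
s(g, P) = 23 + 23*sqrt(3)/2 (s(g, P) = -23*(-1 - sqrt(3)/2) = 23 + 23*sqrt(3)/2)
91806 - s(N(A, 22), 549) = 91806 - (23 + 23*sqrt(3)/2) = 91806 + (-23 - 23*sqrt(3)/2) = 91783 - 23*sqrt(3)/2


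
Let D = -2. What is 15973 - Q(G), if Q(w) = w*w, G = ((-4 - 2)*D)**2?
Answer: -4763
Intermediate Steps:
G = 144 (G = ((-4 - 2)*(-2))**2 = (-6*(-2))**2 = 12**2 = 144)
Q(w) = w**2
15973 - Q(G) = 15973 - 1*144**2 = 15973 - 1*20736 = 15973 - 20736 = -4763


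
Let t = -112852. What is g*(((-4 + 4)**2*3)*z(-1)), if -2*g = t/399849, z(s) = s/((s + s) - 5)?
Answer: 0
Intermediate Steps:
z(s) = s/(-5 + 2*s) (z(s) = s/(2*s - 5) = s/(-5 + 2*s))
g = 56426/399849 (g = -(-56426)/399849 = -1/2*(-112852/399849) = 56426/399849 ≈ 0.14112)
g*(((-4 + 4)**2*3)*z(-1)) = 56426*(((-4 + 4)**2*3)*(-1/(-5 + 2*(-1))))/399849 = 56426*((0**2*3)*(-1/(-5 - 2)))/399849 = 56426*((0*3)*(-1/(-7)))/399849 = 56426*(0*(-1*(-1/7)))/399849 = 56426*(0*(1/7))/399849 = (56426/399849)*0 = 0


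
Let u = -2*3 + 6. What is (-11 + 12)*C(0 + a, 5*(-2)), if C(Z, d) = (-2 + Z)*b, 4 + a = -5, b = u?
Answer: 0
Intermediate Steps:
u = 0 (u = -6 + 6 = 0)
b = 0
a = -9 (a = -4 - 5 = -9)
C(Z, d) = 0 (C(Z, d) = (-2 + Z)*0 = 0)
(-11 + 12)*C(0 + a, 5*(-2)) = (-11 + 12)*0 = 1*0 = 0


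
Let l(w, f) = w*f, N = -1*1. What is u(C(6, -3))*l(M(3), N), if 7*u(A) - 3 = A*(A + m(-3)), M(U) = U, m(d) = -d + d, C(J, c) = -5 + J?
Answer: -12/7 ≈ -1.7143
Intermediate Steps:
N = -1
m(d) = 0
l(w, f) = f*w
u(A) = 3/7 + A²/7 (u(A) = 3/7 + (A*(A + 0))/7 = 3/7 + (A*A)/7 = 3/7 + A²/7)
u(C(6, -3))*l(M(3), N) = (3/7 + (-5 + 6)²/7)*(-1*3) = (3/7 + (⅐)*1²)*(-3) = (3/7 + (⅐)*1)*(-3) = (3/7 + ⅐)*(-3) = (4/7)*(-3) = -12/7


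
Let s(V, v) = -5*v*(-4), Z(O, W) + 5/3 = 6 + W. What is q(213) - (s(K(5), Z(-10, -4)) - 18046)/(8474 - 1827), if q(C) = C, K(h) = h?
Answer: 4301551/19941 ≈ 215.71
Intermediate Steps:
Z(O, W) = 13/3 + W (Z(O, W) = -5/3 + (6 + W) = 13/3 + W)
s(V, v) = 20*v
q(213) - (s(K(5), Z(-10, -4)) - 18046)/(8474 - 1827) = 213 - (20*(13/3 - 4) - 18046)/(8474 - 1827) = 213 - (20*(1/3) - 18046)/6647 = 213 - (20/3 - 18046)/6647 = 213 - (-54118)/(3*6647) = 213 - 1*(-54118/19941) = 213 + 54118/19941 = 4301551/19941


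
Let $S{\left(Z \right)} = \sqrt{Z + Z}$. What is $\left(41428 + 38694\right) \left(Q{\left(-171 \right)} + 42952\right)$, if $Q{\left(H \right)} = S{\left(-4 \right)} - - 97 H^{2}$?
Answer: $230697598138 + 160244 i \sqrt{2} \approx 2.307 \cdot 10^{11} + 2.2662 \cdot 10^{5} i$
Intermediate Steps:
$S{\left(Z \right)} = \sqrt{2} \sqrt{Z}$ ($S{\left(Z \right)} = \sqrt{2 Z} = \sqrt{2} \sqrt{Z}$)
$Q{\left(H \right)} = 97 H^{2} + 2 i \sqrt{2}$ ($Q{\left(H \right)} = \sqrt{2} \sqrt{-4} - - 97 H^{2} = \sqrt{2} \cdot 2 i + 97 H^{2} = 2 i \sqrt{2} + 97 H^{2} = 97 H^{2} + 2 i \sqrt{2}$)
$\left(41428 + 38694\right) \left(Q{\left(-171 \right)} + 42952\right) = \left(41428 + 38694\right) \left(\left(97 \left(-171\right)^{2} + 2 i \sqrt{2}\right) + 42952\right) = 80122 \left(\left(97 \cdot 29241 + 2 i \sqrt{2}\right) + 42952\right) = 80122 \left(\left(2836377 + 2 i \sqrt{2}\right) + 42952\right) = 80122 \left(2879329 + 2 i \sqrt{2}\right) = 230697598138 + 160244 i \sqrt{2}$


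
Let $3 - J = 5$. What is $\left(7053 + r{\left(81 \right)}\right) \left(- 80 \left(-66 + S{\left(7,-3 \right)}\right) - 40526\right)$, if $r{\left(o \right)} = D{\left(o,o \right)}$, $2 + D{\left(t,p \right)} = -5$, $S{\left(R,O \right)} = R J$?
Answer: $-240451796$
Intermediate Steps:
$J = -2$ ($J = 3 - 5 = -2$)
$S{\left(R,O \right)} = - 2 R$ ($S{\left(R,O \right)} = R \left(-2\right) = - 2 R$)
$D{\left(t,p \right)} = -7$ ($D{\left(t,p \right)} = -2 - 5 = -7$)
$r{\left(o \right)} = -7$
$\left(7053 + r{\left(81 \right)}\right) \left(- 80 \left(-66 + S{\left(7,-3 \right)}\right) - 40526\right) = \left(7053 - 7\right) \left(- 80 \left(-66 - 14\right) - 40526\right) = 7046 \left(- 80 \left(-66 - 14\right) - 40526\right) = 7046 \left(\left(-80\right) \left(-80\right) - 40526\right) = 7046 \left(6400 - 40526\right) = 7046 \left(-34126\right) = -240451796$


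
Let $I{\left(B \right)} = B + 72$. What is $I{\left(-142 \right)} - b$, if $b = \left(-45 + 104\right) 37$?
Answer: $-2253$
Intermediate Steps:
$I{\left(B \right)} = 72 + B$
$b = 2183$ ($b = 59 \cdot 37 = 2183$)
$I{\left(-142 \right)} - b = \left(72 - 142\right) - 2183 = -70 - 2183 = -2253$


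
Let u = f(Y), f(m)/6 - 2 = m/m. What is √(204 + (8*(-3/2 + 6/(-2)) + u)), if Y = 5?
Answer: √186 ≈ 13.638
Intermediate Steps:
f(m) = 18 (f(m) = 12 + 6*(m/m) = 12 + 6*1 = 12 + 6 = 18)
u = 18
√(204 + (8*(-3/2 + 6/(-2)) + u)) = √(204 + (8*(-3/2 + 6/(-2)) + 18)) = √(204 + (8*(-3*½ + 6*(-½)) + 18)) = √(204 + (8*(-3/2 - 3) + 18)) = √(204 + (8*(-9/2) + 18)) = √(204 + (-36 + 18)) = √(204 - 18) = √186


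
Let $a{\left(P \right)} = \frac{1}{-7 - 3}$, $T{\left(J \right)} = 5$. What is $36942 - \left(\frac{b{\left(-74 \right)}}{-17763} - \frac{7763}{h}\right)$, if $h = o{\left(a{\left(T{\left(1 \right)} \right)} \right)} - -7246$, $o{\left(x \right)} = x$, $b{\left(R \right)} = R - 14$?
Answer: $\frac{15849674139904}{429029739} \approx 36943.0$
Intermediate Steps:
$b{\left(R \right)} = -14 + R$
$a{\left(P \right)} = - \frac{1}{10}$ ($a{\left(P \right)} = \frac{1}{-10} = - \frac{1}{10}$)
$h = \frac{72459}{10}$ ($h = - \frac{1}{10} - -7246 = - \frac{1}{10} + 7246 = \frac{72459}{10} \approx 7245.9$)
$36942 - \left(\frac{b{\left(-74 \right)}}{-17763} - \frac{7763}{h}\right) = 36942 - \left(\frac{-14 - 74}{-17763} - \frac{7763}{\frac{72459}{10}}\right) = 36942 - \left(\left(-88\right) \left(- \frac{1}{17763}\right) - \frac{77630}{72459}\right) = 36942 - \left(\frac{88}{17763} - \frac{77630}{72459}\right) = 36942 - - \frac{457521766}{429029739} = 36942 + \frac{457521766}{429029739} = \frac{15849674139904}{429029739}$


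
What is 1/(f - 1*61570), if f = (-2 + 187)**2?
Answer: -1/27345 ≈ -3.6570e-5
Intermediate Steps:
f = 34225 (f = 185**2 = 34225)
1/(f - 1*61570) = 1/(34225 - 1*61570) = 1/(34225 - 61570) = 1/(-27345) = -1/27345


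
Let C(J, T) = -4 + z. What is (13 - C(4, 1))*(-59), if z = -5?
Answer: -1298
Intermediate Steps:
C(J, T) = -9 (C(J, T) = -4 - 5 = -9)
(13 - C(4, 1))*(-59) = (13 - 1*(-9))*(-59) = (13 + 9)*(-59) = 22*(-59) = -1298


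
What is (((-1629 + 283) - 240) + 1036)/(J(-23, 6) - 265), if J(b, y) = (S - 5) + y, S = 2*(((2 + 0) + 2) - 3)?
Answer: 275/131 ≈ 2.0992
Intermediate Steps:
S = 2 (S = 2*((2 + 2) - 3) = 2*(4 - 3) = 2*1 = 2)
J(b, y) = -3 + y (J(b, y) = (2 - 5) + y = -3 + y)
(((-1629 + 283) - 240) + 1036)/(J(-23, 6) - 265) = (((-1629 + 283) - 240) + 1036)/((-3 + 6) - 265) = ((-1346 - 240) + 1036)/(3 - 265) = (-1586 + 1036)/(-262) = -550*(-1/262) = 275/131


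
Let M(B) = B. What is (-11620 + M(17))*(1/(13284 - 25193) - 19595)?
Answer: 2707639600168/11909 ≈ 2.2736e+8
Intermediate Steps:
(-11620 + M(17))*(1/(13284 - 25193) - 19595) = (-11620 + 17)*(1/(13284 - 25193) - 19595) = -11603*(1/(-11909) - 19595) = -11603*(-1/11909 - 19595) = -11603*(-233356856/11909) = 2707639600168/11909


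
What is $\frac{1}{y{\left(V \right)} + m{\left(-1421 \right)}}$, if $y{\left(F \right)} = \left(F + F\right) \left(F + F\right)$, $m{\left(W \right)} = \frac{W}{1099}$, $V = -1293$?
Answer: $\frac{157}{1049920969} \approx 1.4954 \cdot 10^{-7}$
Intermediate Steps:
$m{\left(W \right)} = \frac{W}{1099}$ ($m{\left(W \right)} = W \frac{1}{1099} = \frac{W}{1099}$)
$y{\left(F \right)} = 4 F^{2}$ ($y{\left(F \right)} = 2 F 2 F = 4 F^{2}$)
$\frac{1}{y{\left(V \right)} + m{\left(-1421 \right)}} = \frac{1}{4 \left(-1293\right)^{2} + \frac{1}{1099} \left(-1421\right)} = \frac{1}{4 \cdot 1671849 - \frac{203}{157}} = \frac{1}{6687396 - \frac{203}{157}} = \frac{1}{\frac{1049920969}{157}} = \frac{157}{1049920969}$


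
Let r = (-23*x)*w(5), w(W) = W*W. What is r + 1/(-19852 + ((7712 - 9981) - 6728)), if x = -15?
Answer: 248822624/28849 ≈ 8625.0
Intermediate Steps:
w(W) = W²
r = 8625 (r = -23*(-15)*5² = 345*25 = 8625)
r + 1/(-19852 + ((7712 - 9981) - 6728)) = 8625 + 1/(-19852 + ((7712 - 9981) - 6728)) = 8625 + 1/(-19852 + (-2269 - 6728)) = 8625 + 1/(-19852 - 8997) = 8625 + 1/(-28849) = 8625 - 1/28849 = 248822624/28849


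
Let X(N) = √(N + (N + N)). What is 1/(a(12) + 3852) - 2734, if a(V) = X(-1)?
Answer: (-2734*√3 + 10531367*I)/(√3 - 3852*I) ≈ -2734.0 - 1.1642e-7*I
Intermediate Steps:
X(N) = √3*√N (X(N) = √(N + 2*N) = √(3*N) = √3*√N)
a(V) = I*√3 (a(V) = √3*√(-1) = √3*I = I*√3)
1/(a(12) + 3852) - 2734 = 1/(I*√3 + 3852) - 2734 = 1/(3852 + I*√3) - 2734 = -2734 + 1/(3852 + I*√3)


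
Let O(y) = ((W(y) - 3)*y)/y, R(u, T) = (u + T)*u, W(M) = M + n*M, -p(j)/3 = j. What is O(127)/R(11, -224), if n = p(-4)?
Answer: -1648/2343 ≈ -0.70337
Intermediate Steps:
p(j) = -3*j
n = 12 (n = -3*(-4) = 12)
W(M) = 13*M (W(M) = M + 12*M = 13*M)
R(u, T) = u*(T + u) (R(u, T) = (T + u)*u = u*(T + u))
O(y) = -3 + 13*y (O(y) = ((13*y - 3)*y)/y = ((-3 + 13*y)*y)/y = (y*(-3 + 13*y))/y = -3 + 13*y)
O(127)/R(11, -224) = (-3 + 13*127)/((11*(-224 + 11))) = (-3 + 1651)/((11*(-213))) = 1648/(-2343) = 1648*(-1/2343) = -1648/2343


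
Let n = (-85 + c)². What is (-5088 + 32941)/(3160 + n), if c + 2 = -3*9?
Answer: 3979/2308 ≈ 1.7240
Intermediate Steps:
c = -29 (c = -2 - 3*9 = -2 - 27 = -29)
n = 12996 (n = (-85 - 29)² = (-114)² = 12996)
(-5088 + 32941)/(3160 + n) = (-5088 + 32941)/(3160 + 12996) = 27853/16156 = 27853*(1/16156) = 3979/2308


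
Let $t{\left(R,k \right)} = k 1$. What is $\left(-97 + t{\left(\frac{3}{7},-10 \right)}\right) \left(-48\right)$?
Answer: $5136$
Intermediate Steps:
$t{\left(R,k \right)} = k$
$\left(-97 + t{\left(\frac{3}{7},-10 \right)}\right) \left(-48\right) = \left(-97 - 10\right) \left(-48\right) = \left(-107\right) \left(-48\right) = 5136$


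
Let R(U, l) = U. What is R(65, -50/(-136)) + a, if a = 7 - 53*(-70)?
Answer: 3782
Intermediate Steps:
a = 3717 (a = 7 + 3710 = 3717)
R(65, -50/(-136)) + a = 65 + 3717 = 3782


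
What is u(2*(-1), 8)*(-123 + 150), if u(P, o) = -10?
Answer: -270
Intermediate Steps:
u(2*(-1), 8)*(-123 + 150) = -10*(-123 + 150) = -10*27 = -270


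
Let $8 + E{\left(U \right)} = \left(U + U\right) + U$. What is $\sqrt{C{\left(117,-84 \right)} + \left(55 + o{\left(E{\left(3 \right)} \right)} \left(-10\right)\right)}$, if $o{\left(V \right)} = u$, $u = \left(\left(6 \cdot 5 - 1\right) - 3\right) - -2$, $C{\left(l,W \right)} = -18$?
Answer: $9 i \sqrt{3} \approx 15.588 i$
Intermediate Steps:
$E{\left(U \right)} = -8 + 3 U$ ($E{\left(U \right)} = -8 + \left(\left(U + U\right) + U\right) = -8 + \left(2 U + U\right) = -8 + 3 U$)
$u = 28$ ($u = \left(\left(30 - 1\right) - 3\right) + 2 = \left(29 - 3\right) + 2 = 26 + 2 = 28$)
$o{\left(V \right)} = 28$
$\sqrt{C{\left(117,-84 \right)} + \left(55 + o{\left(E{\left(3 \right)} \right)} \left(-10\right)\right)} = \sqrt{-18 + \left(55 + 28 \left(-10\right)\right)} = \sqrt{-18 + \left(55 - 280\right)} = \sqrt{-18 - 225} = \sqrt{-243} = 9 i \sqrt{3}$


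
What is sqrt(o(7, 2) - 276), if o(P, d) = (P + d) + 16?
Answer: I*sqrt(251) ≈ 15.843*I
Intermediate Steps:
o(P, d) = 16 + P + d
sqrt(o(7, 2) - 276) = sqrt((16 + 7 + 2) - 276) = sqrt(25 - 276) = sqrt(-251) = I*sqrt(251)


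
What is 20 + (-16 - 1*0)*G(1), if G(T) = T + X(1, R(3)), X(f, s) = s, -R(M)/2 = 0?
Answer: 4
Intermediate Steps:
R(M) = 0 (R(M) = -2*0 = 0)
G(T) = T (G(T) = T + 0 = T)
20 + (-16 - 1*0)*G(1) = 20 + (-16 - 1*0)*1 = 20 + (-16 + 0)*1 = 20 - 16*1 = 20 - 16 = 4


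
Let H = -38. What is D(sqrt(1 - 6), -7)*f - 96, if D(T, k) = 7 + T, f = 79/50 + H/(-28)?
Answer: -1886/25 + 514*I*sqrt(5)/175 ≈ -75.44 + 6.5676*I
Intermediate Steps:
f = 514/175 (f = 79/50 - 38/(-28) = 79*(1/50) - 38*(-1/28) = 79/50 + 19/14 = 514/175 ≈ 2.9371)
D(sqrt(1 - 6), -7)*f - 96 = (7 + sqrt(1 - 6))*(514/175) - 96 = (7 + sqrt(-5))*(514/175) - 96 = (7 + I*sqrt(5))*(514/175) - 96 = (514/25 + 514*I*sqrt(5)/175) - 96 = -1886/25 + 514*I*sqrt(5)/175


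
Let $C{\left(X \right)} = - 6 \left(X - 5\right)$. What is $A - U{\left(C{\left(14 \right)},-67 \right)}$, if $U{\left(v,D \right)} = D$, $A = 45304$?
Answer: $45371$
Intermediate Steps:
$C{\left(X \right)} = 30 - 6 X$ ($C{\left(X \right)} = - 6 \left(-5 + X\right) = 30 - 6 X$)
$A - U{\left(C{\left(14 \right)},-67 \right)} = 45304 - -67 = 45304 + 67 = 45371$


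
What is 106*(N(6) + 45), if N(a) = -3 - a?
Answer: 3816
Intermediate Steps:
106*(N(6) + 45) = 106*((-3 - 1*6) + 45) = 106*((-3 - 6) + 45) = 106*(-9 + 45) = 106*36 = 3816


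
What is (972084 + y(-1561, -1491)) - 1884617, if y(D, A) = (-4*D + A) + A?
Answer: -909271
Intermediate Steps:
y(D, A) = -4*D + 2*A (y(D, A) = (A - 4*D) + A = -4*D + 2*A)
(972084 + y(-1561, -1491)) - 1884617 = (972084 + (-4*(-1561) + 2*(-1491))) - 1884617 = (972084 + (6244 - 2982)) - 1884617 = (972084 + 3262) - 1884617 = 975346 - 1884617 = -909271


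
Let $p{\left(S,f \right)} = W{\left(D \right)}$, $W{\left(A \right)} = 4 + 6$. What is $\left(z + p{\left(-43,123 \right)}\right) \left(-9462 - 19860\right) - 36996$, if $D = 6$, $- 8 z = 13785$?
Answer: $\frac{200781021}{4} \approx 5.0195 \cdot 10^{7}$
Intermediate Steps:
$z = - \frac{13785}{8}$ ($z = \left(- \frac{1}{8}\right) 13785 = - \frac{13785}{8} \approx -1723.1$)
$W{\left(A \right)} = 10$
$p{\left(S,f \right)} = 10$
$\left(z + p{\left(-43,123 \right)}\right) \left(-9462 - 19860\right) - 36996 = \left(- \frac{13785}{8} + 10\right) \left(-9462 - 19860\right) - 36996 = \left(- \frac{13705}{8}\right) \left(-29322\right) - 36996 = \frac{200929005}{4} - 36996 = \frac{200781021}{4}$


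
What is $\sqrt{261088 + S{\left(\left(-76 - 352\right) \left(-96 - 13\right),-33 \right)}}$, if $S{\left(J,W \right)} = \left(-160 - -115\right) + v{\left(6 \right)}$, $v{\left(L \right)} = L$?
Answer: $\sqrt{261049} \approx 510.93$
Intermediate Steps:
$S{\left(J,W \right)} = -39$ ($S{\left(J,W \right)} = \left(-160 - -115\right) + 6 = \left(-160 + 115\right) + 6 = -45 + 6 = -39$)
$\sqrt{261088 + S{\left(\left(-76 - 352\right) \left(-96 - 13\right),-33 \right)}} = \sqrt{261088 - 39} = \sqrt{261049}$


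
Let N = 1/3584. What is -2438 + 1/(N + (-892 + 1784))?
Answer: -7794109318/3196929 ≈ -2438.0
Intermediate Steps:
N = 1/3584 ≈ 0.00027902
-2438 + 1/(N + (-892 + 1784)) = -2438 + 1/(1/3584 + (-892 + 1784)) = -2438 + 1/(1/3584 + 892) = -2438 + 1/(3196929/3584) = -2438 + 3584/3196929 = -7794109318/3196929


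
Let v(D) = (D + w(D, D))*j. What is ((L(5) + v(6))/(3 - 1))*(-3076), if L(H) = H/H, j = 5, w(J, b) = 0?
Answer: -47678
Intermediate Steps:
L(H) = 1
v(D) = 5*D (v(D) = (D + 0)*5 = D*5 = 5*D)
((L(5) + v(6))/(3 - 1))*(-3076) = ((1 + 5*6)/(3 - 1))*(-3076) = ((1 + 30)/2)*(-3076) = (31*(1/2))*(-3076) = (31/2)*(-3076) = -47678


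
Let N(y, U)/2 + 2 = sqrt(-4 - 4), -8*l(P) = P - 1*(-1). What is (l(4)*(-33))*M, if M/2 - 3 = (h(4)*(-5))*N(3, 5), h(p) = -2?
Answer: -6105/4 + 1650*I*sqrt(2) ≈ -1526.3 + 2333.5*I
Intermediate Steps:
l(P) = -1/8 - P/8 (l(P) = -(P - 1*(-1))/8 = -(P + 1)/8 = -(1 + P)/8 = -1/8 - P/8)
N(y, U) = -4 + 4*I*sqrt(2) (N(y, U) = -4 + 2*sqrt(-4 - 4) = -4 + 2*sqrt(-8) = -4 + 2*(2*I*sqrt(2)) = -4 + 4*I*sqrt(2))
M = -74 + 80*I*sqrt(2) (M = 6 + 2*((-2*(-5))*(-4 + 4*I*sqrt(2))) = 6 + 2*(10*(-4 + 4*I*sqrt(2))) = 6 + 2*(-40 + 40*I*sqrt(2)) = 6 + (-80 + 80*I*sqrt(2)) = -74 + 80*I*sqrt(2) ≈ -74.0 + 113.14*I)
(l(4)*(-33))*M = ((-1/8 - 1/8*4)*(-33))*(-74 + 80*I*sqrt(2)) = ((-1/8 - 1/2)*(-33))*(-74 + 80*I*sqrt(2)) = (-5/8*(-33))*(-74 + 80*I*sqrt(2)) = 165*(-74 + 80*I*sqrt(2))/8 = -6105/4 + 1650*I*sqrt(2)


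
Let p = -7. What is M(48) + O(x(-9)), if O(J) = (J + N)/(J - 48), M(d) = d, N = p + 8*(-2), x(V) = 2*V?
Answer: 3209/66 ≈ 48.621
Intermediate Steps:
N = -23 (N = -7 + 8*(-2) = -7 - 16 = -23)
O(J) = (-23 + J)/(-48 + J) (O(J) = (J - 23)/(J - 48) = (-23 + J)/(-48 + J))
M(48) + O(x(-9)) = 48 + (-23 + 2*(-9))/(-48 + 2*(-9)) = 48 + (-23 - 18)/(-48 - 18) = 48 - 41/(-66) = 48 - 1/66*(-41) = 48 + 41/66 = 3209/66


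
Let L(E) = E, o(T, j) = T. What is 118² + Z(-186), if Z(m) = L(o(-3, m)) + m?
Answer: 13735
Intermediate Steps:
Z(m) = -3 + m
118² + Z(-186) = 118² + (-3 - 186) = 13924 - 189 = 13735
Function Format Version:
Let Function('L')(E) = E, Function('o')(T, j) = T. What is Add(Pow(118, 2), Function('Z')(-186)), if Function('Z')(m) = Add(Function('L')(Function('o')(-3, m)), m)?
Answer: 13735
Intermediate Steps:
Function('Z')(m) = Add(-3, m)
Add(Pow(118, 2), Function('Z')(-186)) = Add(Pow(118, 2), Add(-3, -186)) = Add(13924, -189) = 13735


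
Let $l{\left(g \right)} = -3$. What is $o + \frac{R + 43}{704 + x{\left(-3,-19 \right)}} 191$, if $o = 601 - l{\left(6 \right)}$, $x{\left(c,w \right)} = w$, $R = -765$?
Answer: $\frac{275838}{685} \approx 402.68$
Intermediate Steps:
$o = 604$ ($o = 601 - -3 = 601 + 3 = 604$)
$o + \frac{R + 43}{704 + x{\left(-3,-19 \right)}} 191 = 604 + \frac{-765 + 43}{704 - 19} \cdot 191 = 604 + - \frac{722}{685} \cdot 191 = 604 + \left(-722\right) \frac{1}{685} \cdot 191 = 604 - \frac{137902}{685} = \frac{275838}{685}$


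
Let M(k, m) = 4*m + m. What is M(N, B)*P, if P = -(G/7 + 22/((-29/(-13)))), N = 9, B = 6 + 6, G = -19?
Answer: -87060/203 ≈ -428.87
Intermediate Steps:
B = 12
M(k, m) = 5*m
P = -1451/203 (P = -(-19/7 + 22/((-29/(-13)))) = -(-19*⅐ + 22/((-29*(-1/13)))) = -(-19/7 + 22/(29/13)) = -(-19/7 + 22*(13/29)) = -(-19/7 + 286/29) = -1*1451/203 = -1451/203 ≈ -7.1478)
M(N, B)*P = (5*12)*(-1451/203) = 60*(-1451/203) = -87060/203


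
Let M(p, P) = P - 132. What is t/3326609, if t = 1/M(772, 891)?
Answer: 1/2524896231 ≈ 3.9606e-10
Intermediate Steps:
M(p, P) = -132 + P
t = 1/759 (t = 1/(-132 + 891) = 1/759 ≈ 0.0013175)
t/3326609 = (1/759)/3326609 = (1/759)*(1/3326609) = 1/2524896231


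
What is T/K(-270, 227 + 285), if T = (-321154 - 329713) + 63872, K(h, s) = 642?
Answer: -195665/214 ≈ -914.32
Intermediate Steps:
T = -586995 (T = -650867 + 63872 = -586995)
T/K(-270, 227 + 285) = -586995/642 = -586995*1/642 = -195665/214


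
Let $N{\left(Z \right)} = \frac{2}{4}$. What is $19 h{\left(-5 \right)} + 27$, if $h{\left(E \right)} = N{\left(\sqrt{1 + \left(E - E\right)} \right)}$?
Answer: $\frac{73}{2} \approx 36.5$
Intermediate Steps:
$N{\left(Z \right)} = \frac{1}{2}$ ($N{\left(Z \right)} = 2 \cdot \frac{1}{4} = \frac{1}{2}$)
$h{\left(E \right)} = \frac{1}{2}$
$19 h{\left(-5 \right)} + 27 = 19 \cdot \frac{1}{2} + 27 = \frac{19}{2} + 27 = \frac{73}{2}$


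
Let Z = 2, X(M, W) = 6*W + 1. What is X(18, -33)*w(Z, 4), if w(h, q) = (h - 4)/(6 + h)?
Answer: 197/4 ≈ 49.250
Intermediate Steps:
X(M, W) = 1 + 6*W
w(h, q) = (-4 + h)/(6 + h)
X(18, -33)*w(Z, 4) = (1 + 6*(-33))*((-4 + 2)/(6 + 2)) = (1 - 198)*(-2/8) = -197*(-2)/8 = -197*(-¼) = 197/4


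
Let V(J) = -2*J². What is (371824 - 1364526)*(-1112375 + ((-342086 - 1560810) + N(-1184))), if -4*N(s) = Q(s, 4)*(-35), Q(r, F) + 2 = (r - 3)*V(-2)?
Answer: 2910799315347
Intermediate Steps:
Q(r, F) = 22 - 8*r (Q(r, F) = -2 + (r - 3)*(-2*(-2)²) = -2 + (-3 + r)*(-2*4) = -2 + (-3 + r)*(-8) = -2 + (24 - 8*r) = 22 - 8*r)
N(s) = 385/2 - 70*s (N(s) = -(22 - 8*s)*(-35)/4 = -(-770 + 280*s)/4 = 385/2 - 70*s)
(371824 - 1364526)*(-1112375 + ((-342086 - 1560810) + N(-1184))) = (371824 - 1364526)*(-1112375 + ((-342086 - 1560810) + (385/2 - 70*(-1184)))) = -992702*(-1112375 + (-1902896 + (385/2 + 82880))) = -992702*(-1112375 + (-1902896 + 166145/2)) = -992702*(-1112375 - 3639647/2) = -992702*(-5864397/2) = 2910799315347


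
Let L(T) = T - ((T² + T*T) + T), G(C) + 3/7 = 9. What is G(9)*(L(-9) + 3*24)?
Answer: -5400/7 ≈ -771.43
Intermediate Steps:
G(C) = 60/7 (G(C) = -3/7 + 9 = 60/7)
L(T) = -2*T² (L(T) = T - ((T² + T²) + T) = T - (2*T² + T) = T - (T + 2*T²) = T + (-T - 2*T²) = -2*T²)
G(9)*(L(-9) + 3*24) = 60*(-2*(-9)² + 3*24)/7 = 60*(-2*81 + 72)/7 = 60*(-162 + 72)/7 = (60/7)*(-90) = -5400/7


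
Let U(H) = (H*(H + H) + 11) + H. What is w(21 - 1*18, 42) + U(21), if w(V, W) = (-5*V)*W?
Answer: 284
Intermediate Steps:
w(V, W) = -5*V*W
U(H) = 11 + H + 2*H**2 (U(H) = (H*(2*H) + 11) + H = (2*H**2 + 11) + H = (11 + 2*H**2) + H = 11 + H + 2*H**2)
w(21 - 1*18, 42) + U(21) = -5*(21 - 1*18)*42 + (11 + 21 + 2*21**2) = -5*(21 - 18)*42 + (11 + 21 + 2*441) = -5*3*42 + (11 + 21 + 882) = -630 + 914 = 284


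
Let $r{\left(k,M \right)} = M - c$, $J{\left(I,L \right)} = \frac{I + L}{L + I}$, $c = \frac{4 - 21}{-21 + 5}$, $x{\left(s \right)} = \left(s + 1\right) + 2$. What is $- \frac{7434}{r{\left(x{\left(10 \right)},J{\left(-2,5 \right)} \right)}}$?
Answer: $118944$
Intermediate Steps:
$x{\left(s \right)} = 3 + s$ ($x{\left(s \right)} = \left(1 + s\right) + 2 = 3 + s$)
$c = \frac{17}{16}$ ($c = - \frac{17}{-16} = \left(-17\right) \left(- \frac{1}{16}\right) = \frac{17}{16} \approx 1.0625$)
$J{\left(I,L \right)} = 1$ ($J{\left(I,L \right)} = \frac{I + L}{I + L} = 1$)
$r{\left(k,M \right)} = - \frac{17}{16} + M$ ($r{\left(k,M \right)} = M - \frac{17}{16} = - \frac{17}{16} + M$)
$- \frac{7434}{r{\left(x{\left(10 \right)},J{\left(-2,5 \right)} \right)}} = - \frac{7434}{- \frac{17}{16} + 1} = - \frac{7434}{- \frac{1}{16}} = \left(-7434\right) \left(-16\right) = 118944$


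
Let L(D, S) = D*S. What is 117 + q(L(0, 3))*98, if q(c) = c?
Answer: 117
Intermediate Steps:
117 + q(L(0, 3))*98 = 117 + (0*3)*98 = 117 + 0*98 = 117 + 0 = 117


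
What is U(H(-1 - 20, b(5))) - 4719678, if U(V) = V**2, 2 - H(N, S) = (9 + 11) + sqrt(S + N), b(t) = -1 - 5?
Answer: -4719381 + 108*I*sqrt(3) ≈ -4.7194e+6 + 187.06*I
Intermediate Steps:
b(t) = -6
H(N, S) = -18 - sqrt(N + S) (H(N, S) = 2 - ((9 + 11) + sqrt(S + N)) = 2 - (20 + sqrt(N + S)) = 2 + (-20 - sqrt(N + S)) = -18 - sqrt(N + S))
U(H(-1 - 20, b(5))) - 4719678 = (-18 - sqrt((-1 - 20) - 6))**2 - 4719678 = (-18 - sqrt(-21 - 6))**2 - 4719678 = (-18 - sqrt(-27))**2 - 4719678 = (-18 - 3*I*sqrt(3))**2 - 4719678 = -4719678 + (-18 - 3*I*sqrt(3))**2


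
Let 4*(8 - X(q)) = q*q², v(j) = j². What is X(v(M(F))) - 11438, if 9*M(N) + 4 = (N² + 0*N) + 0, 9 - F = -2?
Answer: -4872529/4 ≈ -1.2181e+6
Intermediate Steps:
F = 11 (F = 9 - 1*(-2) = 9 + 2 = 11)
M(N) = -4/9 + N²/9 (M(N) = -4/9 + ((N² + 0*N) + 0)/9 = -4/9 + ((N² + 0) + 0)/9 = -4/9 + (N² + 0)/9 = -4/9 + N²/9)
X(q) = 8 - q³/4 (X(q) = 8 - q*q²/4 = 8 - q³/4)
X(v(M(F))) - 11438 = (8 - (-4/9 + (⅑)*11²)⁶/4) - 11438 = (8 - (-4/9 + (⅑)*121)⁶/4) - 11438 = (8 - (-4/9 + 121/9)⁶/4) - 11438 = (8 - (13²)³/4) - 11438 = (8 - ¼*169³) - 11438 = (8 - ¼*4826809) - 11438 = (8 - 4826809/4) - 11438 = -4826777/4 - 11438 = -4872529/4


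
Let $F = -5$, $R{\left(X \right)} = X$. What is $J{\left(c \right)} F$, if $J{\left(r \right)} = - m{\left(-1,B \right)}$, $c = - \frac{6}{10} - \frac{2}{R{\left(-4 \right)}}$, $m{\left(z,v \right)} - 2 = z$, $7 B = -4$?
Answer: $5$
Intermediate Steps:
$B = - \frac{4}{7}$ ($B = \frac{1}{7} \left(-4\right) = - \frac{4}{7} \approx -0.57143$)
$m{\left(z,v \right)} = 2 + z$
$c = - \frac{1}{10}$ ($c = - \frac{6}{10} - \frac{2}{-4} = \left(-6\right) \frac{1}{10} - - \frac{1}{2} = - \frac{3}{5} + \frac{1}{2} = - \frac{1}{10} \approx -0.1$)
$J{\left(r \right)} = -1$ ($J{\left(r \right)} = - (2 - 1) = \left(-1\right) 1 = -1$)
$J{\left(c \right)} F = \left(-1\right) \left(-5\right) = 5$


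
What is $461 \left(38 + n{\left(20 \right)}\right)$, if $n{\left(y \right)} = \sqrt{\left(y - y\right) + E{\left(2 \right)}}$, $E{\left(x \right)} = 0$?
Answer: $17518$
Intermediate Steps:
$n{\left(y \right)} = 0$ ($n{\left(y \right)} = \sqrt{\left(y - y\right) + 0} = \sqrt{0 + 0} = \sqrt{0} = 0$)
$461 \left(38 + n{\left(20 \right)}\right) = 461 \left(38 + 0\right) = 461 \cdot 38 = 17518$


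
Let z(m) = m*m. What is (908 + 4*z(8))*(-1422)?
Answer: -1655208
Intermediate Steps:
z(m) = m²
(908 + 4*z(8))*(-1422) = (908 + 4*8²)*(-1422) = (908 + 4*64)*(-1422) = (908 + 256)*(-1422) = 1164*(-1422) = -1655208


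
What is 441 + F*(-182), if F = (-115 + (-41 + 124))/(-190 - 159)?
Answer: 148085/349 ≈ 424.31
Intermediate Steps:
F = 32/349 (F = (-115 + 83)/(-349) = -32*(-1/349) = 32/349 ≈ 0.091691)
441 + F*(-182) = 441 + (32/349)*(-182) = 441 - 5824/349 = 148085/349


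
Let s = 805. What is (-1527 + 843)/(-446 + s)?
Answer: -684/359 ≈ -1.9053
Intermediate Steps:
(-1527 + 843)/(-446 + s) = (-1527 + 843)/(-446 + 805) = -684/359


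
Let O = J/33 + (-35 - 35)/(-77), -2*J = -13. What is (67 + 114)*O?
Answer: 13213/66 ≈ 200.20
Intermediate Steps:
J = 13/2 (J = -1/2*(-13) = 13/2 ≈ 6.5000)
O = 73/66 (O = (13/2)/33 + (-35 - 35)/(-77) = (13/2)*(1/33) - 70*(-1/77) = 13/66 + 10/11 = 73/66 ≈ 1.1061)
(67 + 114)*O = (67 + 114)*(73/66) = 181*(73/66) = 13213/66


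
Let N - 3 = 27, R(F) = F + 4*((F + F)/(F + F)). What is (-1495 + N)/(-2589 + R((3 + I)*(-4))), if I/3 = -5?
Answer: 1465/2537 ≈ 0.57745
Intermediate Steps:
I = -15 (I = 3*(-5) = -15)
R(F) = 4 + F (R(F) = F + 4*((2*F)/((2*F))) = F + 4*((2*F)*(1/(2*F))) = F + 4*1 = F + 4 = 4 + F)
N = 30 (N = 3 + 27 = 30)
(-1495 + N)/(-2589 + R((3 + I)*(-4))) = (-1495 + 30)/(-2589 + (4 + (3 - 15)*(-4))) = -1465/(-2589 + (4 - 12*(-4))) = -1465/(-2589 + (4 + 48)) = -1465/(-2589 + 52) = -1465/(-2537) = -1465*(-1/2537) = 1465/2537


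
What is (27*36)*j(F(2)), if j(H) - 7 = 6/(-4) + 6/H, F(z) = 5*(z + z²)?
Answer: 27702/5 ≈ 5540.4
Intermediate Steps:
F(z) = 5*z + 5*z²
j(H) = 11/2 + 6/H (j(H) = 7 + (6/(-4) + 6/H) = 7 + (6*(-¼) + 6/H) = 7 + (-3/2 + 6/H) = 11/2 + 6/H)
(27*36)*j(F(2)) = (27*36)*(11/2 + 6/((5*2*(1 + 2)))) = 972*(11/2 + 6/((5*2*3))) = 972*(11/2 + 6/30) = 972*(11/2 + 6*(1/30)) = 972*(11/2 + ⅕) = 972*(57/10) = 27702/5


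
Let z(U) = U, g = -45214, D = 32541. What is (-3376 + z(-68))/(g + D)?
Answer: 3444/12673 ≈ 0.27176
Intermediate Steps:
(-3376 + z(-68))/(g + D) = (-3376 - 68)/(-45214 + 32541) = -3444/(-12673) = -3444*(-1/12673) = 3444/12673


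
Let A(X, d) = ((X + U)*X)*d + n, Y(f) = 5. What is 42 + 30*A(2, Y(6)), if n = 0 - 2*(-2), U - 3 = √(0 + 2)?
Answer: 1662 + 300*√2 ≈ 2086.3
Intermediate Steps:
U = 3 + √2 (U = 3 + √(0 + 2) = 3 + √2 ≈ 4.4142)
n = 4 (n = 0 + 4 = 4)
A(X, d) = 4 + X*d*(3 + X + √2) (A(X, d) = ((X + (3 + √2))*X)*d + 4 = ((3 + X + √2)*X)*d + 4 = (X*(3 + X + √2))*d + 4 = X*d*(3 + X + √2) + 4 = 4 + X*d*(3 + X + √2))
42 + 30*A(2, Y(6)) = 42 + 30*(4 + 5*2² + 2*5*(3 + √2)) = 42 + 30*(4 + 5*4 + (30 + 10*√2)) = 42 + 30*(4 + 20 + (30 + 10*√2)) = 42 + 30*(54 + 10*√2) = 42 + (1620 + 300*√2) = 1662 + 300*√2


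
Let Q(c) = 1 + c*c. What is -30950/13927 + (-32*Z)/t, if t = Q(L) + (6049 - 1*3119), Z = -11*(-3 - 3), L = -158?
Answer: -892764074/388493665 ≈ -2.2980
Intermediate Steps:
Q(c) = 1 + c²
Z = 66 (Z = -11*(-6) = 66)
t = 27895 (t = (1 + (-158)²) + (6049 - 1*3119) = (1 + 24964) + (6049 - 3119) = 24965 + 2930 = 27895)
-30950/13927 + (-32*Z)/t = -30950/13927 - 32*66/27895 = -30950*1/13927 - 2112*1/27895 = -30950/13927 - 2112/27895 = -892764074/388493665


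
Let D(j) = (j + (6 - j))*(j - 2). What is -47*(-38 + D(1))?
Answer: 2068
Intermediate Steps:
D(j) = -12 + 6*j (D(j) = 6*(-2 + j) = -12 + 6*j)
-47*(-38 + D(1)) = -47*(-38 + (-12 + 6*1)) = -47*(-38 + (-12 + 6)) = -47*(-38 - 6) = -47*(-44) = 2068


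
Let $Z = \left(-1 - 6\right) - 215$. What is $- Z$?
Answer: $222$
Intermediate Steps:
$Z = -222$ ($Z = -7 - 215 = -222$)
$- Z = \left(-1\right) \left(-222\right) = 222$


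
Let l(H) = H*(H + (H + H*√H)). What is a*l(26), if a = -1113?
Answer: -1504776 - 752388*√26 ≈ -5.3412e+6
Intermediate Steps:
l(H) = H*(H^(3/2) + 2*H) (l(H) = H*(H + (H + H^(3/2))) = H*(H^(3/2) + 2*H))
a*l(26) = -1113*(26^(5/2) + 2*26²) = -1113*(676*√26 + 2*676) = -1113*(676*√26 + 1352) = -1113*(1352 + 676*√26) = -1504776 - 752388*√26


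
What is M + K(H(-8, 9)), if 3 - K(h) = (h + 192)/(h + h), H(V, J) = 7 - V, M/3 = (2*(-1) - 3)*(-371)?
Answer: 55611/10 ≈ 5561.1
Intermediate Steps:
M = 5565 (M = 3*((2*(-1) - 3)*(-371)) = 3*((-2 - 3)*(-371)) = 3*(-5*(-371)) = 3*1855 = 5565)
K(h) = 3 - (192 + h)/(2*h) (K(h) = 3 - (h + 192)/(h + h) = 3 - (192 + h)/(2*h))
M + K(H(-8, 9)) = 5565 + (5/2 - 96/(7 - 1*(-8))) = 5565 + (5/2 - 96/(7 + 8)) = 5565 + (5/2 - 96/15) = 5565 + (5/2 - 96*1/15) = 5565 + (5/2 - 32/5) = 5565 - 39/10 = 55611/10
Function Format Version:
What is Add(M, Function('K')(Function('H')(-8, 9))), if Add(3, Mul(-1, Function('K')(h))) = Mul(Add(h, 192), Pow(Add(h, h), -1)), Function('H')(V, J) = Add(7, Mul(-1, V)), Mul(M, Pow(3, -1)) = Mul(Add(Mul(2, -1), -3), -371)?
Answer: Rational(55611, 10) ≈ 5561.1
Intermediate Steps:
M = 5565 (M = Mul(3, Mul(Add(Mul(2, -1), -3), -371)) = Mul(3, Mul(Add(-2, -3), -371)) = Mul(3, Mul(-5, -371)) = Mul(3, 1855) = 5565)
Function('K')(h) = Add(3, Mul(Rational(-1, 2), Pow(h, -1), Add(192, h))) (Function('K')(h) = Add(3, Mul(-1, Mul(Add(h, 192), Pow(Add(h, h), -1)))) = Add(3, Mul(-1, Mul(Add(192, h), Pow(Mul(2, h), -1)))) = Add(3, Mul(-1, Mul(Add(192, h), Mul(Rational(1, 2), Pow(h, -1))))) = Add(3, Mul(-1, Mul(Rational(1, 2), Pow(h, -1), Add(192, h)))) = Add(3, Mul(Rational(-1, 2), Pow(h, -1), Add(192, h))))
Add(M, Function('K')(Function('H')(-8, 9))) = Add(5565, Add(Rational(5, 2), Mul(-96, Pow(Add(7, Mul(-1, -8)), -1)))) = Add(5565, Add(Rational(5, 2), Mul(-96, Pow(Add(7, 8), -1)))) = Add(5565, Add(Rational(5, 2), Mul(-96, Pow(15, -1)))) = Add(5565, Add(Rational(5, 2), Mul(-96, Rational(1, 15)))) = Add(5565, Add(Rational(5, 2), Rational(-32, 5))) = Add(5565, Rational(-39, 10)) = Rational(55611, 10)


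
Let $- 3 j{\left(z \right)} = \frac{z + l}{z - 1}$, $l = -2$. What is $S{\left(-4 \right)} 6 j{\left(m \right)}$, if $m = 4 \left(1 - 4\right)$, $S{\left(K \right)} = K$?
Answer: $\frac{112}{13} \approx 8.6154$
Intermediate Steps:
$m = -12$ ($m = 4 \left(-3\right) = -12$)
$j{\left(z \right)} = - \frac{-2 + z}{3 \left(-1 + z\right)}$ ($j{\left(z \right)} = - \frac{\left(z - 2\right) \frac{1}{z - 1}}{3} = - \frac{\left(-2 + z\right) \frac{1}{-1 + z}}{3} = - \frac{\frac{1}{-1 + z} \left(-2 + z\right)}{3} = - \frac{-2 + z}{3 \left(-1 + z\right)}$)
$S{\left(-4 \right)} 6 j{\left(m \right)} = \left(-4\right) 6 \frac{2 - -12}{3 \left(-1 - 12\right)} = - 24 \frac{2 + 12}{3 \left(-13\right)} = - 24 \cdot \frac{1}{3} \left(- \frac{1}{13}\right) 14 = \left(-24\right) \left(- \frac{14}{39}\right) = \frac{112}{13}$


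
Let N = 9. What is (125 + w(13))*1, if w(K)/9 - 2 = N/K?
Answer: 1940/13 ≈ 149.23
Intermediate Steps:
w(K) = 18 + 81/K (w(K) = 18 + 9*(9/K) = 18 + 81/K)
(125 + w(13))*1 = (125 + (18 + 81/13))*1 = (125 + 315/13)*1 = (1940/13)*1 = 1940/13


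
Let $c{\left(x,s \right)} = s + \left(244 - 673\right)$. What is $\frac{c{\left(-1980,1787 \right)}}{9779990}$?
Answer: $\frac{679}{4889995} \approx 0.00013885$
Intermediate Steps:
$c{\left(x,s \right)} = -429 + s$ ($c{\left(x,s \right)} = s + \left(244 - 673\right) = s - 429 = -429 + s$)
$\frac{c{\left(-1980,1787 \right)}}{9779990} = \frac{-429 + 1787}{9779990} = 1358 \cdot \frac{1}{9779990} = \frac{679}{4889995}$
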